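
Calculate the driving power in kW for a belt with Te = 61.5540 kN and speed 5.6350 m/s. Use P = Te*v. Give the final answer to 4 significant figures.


P = Te * v = 61.5540 * 5.6350
P = 346.9 kW


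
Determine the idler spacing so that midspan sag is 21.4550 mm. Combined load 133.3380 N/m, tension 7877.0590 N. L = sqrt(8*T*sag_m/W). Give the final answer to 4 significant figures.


sag = 21.4550/1000 = 0.021455 m
L = sqrt(8 * 7877.0590 * 0.021455 / 133.3380)
L = 3.184 m


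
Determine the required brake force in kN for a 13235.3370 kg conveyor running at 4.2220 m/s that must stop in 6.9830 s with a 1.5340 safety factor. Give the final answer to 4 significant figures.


F = 13235.3370 * 4.2220 / 6.9830 * 1.5340 / 1000
F = 12.28 kN


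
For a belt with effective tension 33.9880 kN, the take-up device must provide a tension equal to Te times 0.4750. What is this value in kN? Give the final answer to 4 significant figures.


T_tu = 33.9880 * 0.4750
T_tu = 16.14 kN


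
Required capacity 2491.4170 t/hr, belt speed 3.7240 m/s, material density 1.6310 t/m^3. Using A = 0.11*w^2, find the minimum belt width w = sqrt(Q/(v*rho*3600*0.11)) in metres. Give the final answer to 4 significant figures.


A_req = 2491.4170 / (3.7240 * 1.6310 * 3600) = 0.113941 m^2
w = sqrt(0.113941 / 0.11)
w = 1.018 m


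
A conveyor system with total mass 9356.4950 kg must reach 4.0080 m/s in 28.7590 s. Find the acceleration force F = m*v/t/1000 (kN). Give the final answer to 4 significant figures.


F = 9356.4950 * 4.0080 / 28.7590 / 1000
F = 1.304 kN


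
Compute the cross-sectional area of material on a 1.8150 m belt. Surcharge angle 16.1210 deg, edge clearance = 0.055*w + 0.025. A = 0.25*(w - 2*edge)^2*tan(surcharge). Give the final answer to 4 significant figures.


edge = 0.055*1.8150 + 0.025 = 0.124825 m
ew = 1.8150 - 2*0.124825 = 1.56535 m
A = 0.25 * 1.56535^2 * tan(16.1210 deg)
A = 0.1771 m^2


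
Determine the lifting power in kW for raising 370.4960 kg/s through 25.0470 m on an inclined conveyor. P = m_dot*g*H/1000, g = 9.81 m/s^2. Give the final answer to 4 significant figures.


P = 370.4960 * 9.81 * 25.0470 / 1000
P = 91.03 kW


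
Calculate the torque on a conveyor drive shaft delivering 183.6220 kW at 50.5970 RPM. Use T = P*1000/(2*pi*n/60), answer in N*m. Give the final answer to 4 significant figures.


omega = 2*pi*50.5970/60 = 5.29851 rad/s
T = 183.6220*1000 / 5.29851
T = 34660 N*m


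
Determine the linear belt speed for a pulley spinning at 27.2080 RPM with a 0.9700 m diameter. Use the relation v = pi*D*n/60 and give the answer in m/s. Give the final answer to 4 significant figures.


v = pi * 0.9700 * 27.2080 / 60
v = 1.382 m/s


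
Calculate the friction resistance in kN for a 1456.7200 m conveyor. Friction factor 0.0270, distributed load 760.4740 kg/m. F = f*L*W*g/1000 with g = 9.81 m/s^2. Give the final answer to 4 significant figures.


F = 0.0270 * 1456.7200 * 760.4740 * 9.81 / 1000
F = 293.4 kN


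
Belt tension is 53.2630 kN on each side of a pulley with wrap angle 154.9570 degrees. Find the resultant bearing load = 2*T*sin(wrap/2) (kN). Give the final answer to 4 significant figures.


F = 2 * 53.2630 * sin(154.9570/2 deg)
F = 104.0 kN


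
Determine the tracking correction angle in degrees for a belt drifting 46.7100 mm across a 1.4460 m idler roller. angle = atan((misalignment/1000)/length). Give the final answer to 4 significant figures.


misalign_m = 46.7100 / 1000 = 0.046710 m
angle = atan(0.046710 / 1.4460)
angle = 1.850 deg


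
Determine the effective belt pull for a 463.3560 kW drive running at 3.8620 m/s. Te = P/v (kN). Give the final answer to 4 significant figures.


Te = P / v = 463.3560 / 3.8620
Te = 120.0 kN


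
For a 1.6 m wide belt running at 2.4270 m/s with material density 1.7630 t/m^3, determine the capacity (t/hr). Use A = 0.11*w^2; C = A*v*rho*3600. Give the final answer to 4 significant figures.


A = 0.11 * 1.6^2 = 0.2816 m^2
C = 0.2816 * 2.4270 * 1.7630 * 3600
C = 4338 t/hr


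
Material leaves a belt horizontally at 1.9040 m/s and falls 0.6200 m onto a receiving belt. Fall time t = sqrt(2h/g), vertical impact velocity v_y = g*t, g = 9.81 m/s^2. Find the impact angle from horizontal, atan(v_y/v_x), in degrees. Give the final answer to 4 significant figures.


t = sqrt(2*0.6200/9.81) = 0.35553 s
v_y = 9.81 * 0.35553 = 3.48775 m/s
angle = atan(3.48775 / 1.9040) = 61.37 deg


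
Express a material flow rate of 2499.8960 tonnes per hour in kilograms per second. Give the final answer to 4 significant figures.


m_dot = 2499.8960 * 1000 / 3600
m_dot = 694.4 kg/s


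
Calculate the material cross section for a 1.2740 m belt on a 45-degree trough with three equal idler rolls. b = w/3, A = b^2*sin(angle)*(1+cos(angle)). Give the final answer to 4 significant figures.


b = 1.2740/3 = 0.424667 m
A = 0.424667^2 * sin(45 deg) * (1 + cos(45 deg))
A = 0.2177 m^2


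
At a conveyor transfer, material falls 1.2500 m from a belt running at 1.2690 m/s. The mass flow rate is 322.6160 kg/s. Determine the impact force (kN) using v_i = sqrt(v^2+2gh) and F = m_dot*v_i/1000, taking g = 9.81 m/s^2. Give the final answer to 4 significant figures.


v_i = sqrt(1.2690^2 + 2*9.81*1.2500) = 5.11228 m/s
F = 322.6160 * 5.11228 / 1000
F = 1.649 kN


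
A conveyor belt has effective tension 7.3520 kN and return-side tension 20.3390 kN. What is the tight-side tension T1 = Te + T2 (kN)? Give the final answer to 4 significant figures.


T1 = Te + T2 = 7.3520 + 20.3390
T1 = 27.69 kN


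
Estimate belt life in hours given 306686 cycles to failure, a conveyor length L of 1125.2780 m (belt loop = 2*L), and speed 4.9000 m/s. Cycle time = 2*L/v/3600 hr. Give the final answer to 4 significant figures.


cycle_time = 2 * 1125.2780 / 4.9000 / 3600 = 0.127583 hr
life = 306686 * 0.127583 = 39130 hours


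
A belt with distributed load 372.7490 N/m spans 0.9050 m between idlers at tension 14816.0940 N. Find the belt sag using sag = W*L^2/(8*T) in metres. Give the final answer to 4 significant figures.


sag = 372.7490 * 0.9050^2 / (8 * 14816.0940)
sag = 0.002576 m


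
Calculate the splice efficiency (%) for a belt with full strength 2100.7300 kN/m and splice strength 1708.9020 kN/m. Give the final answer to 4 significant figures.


Eff = 1708.9020 / 2100.7300 * 100
Eff = 81.35 %


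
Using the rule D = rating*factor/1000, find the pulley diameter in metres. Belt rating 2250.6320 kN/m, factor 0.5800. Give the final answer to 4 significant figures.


D = 2250.6320 * 0.5800 / 1000
D = 1.305 m


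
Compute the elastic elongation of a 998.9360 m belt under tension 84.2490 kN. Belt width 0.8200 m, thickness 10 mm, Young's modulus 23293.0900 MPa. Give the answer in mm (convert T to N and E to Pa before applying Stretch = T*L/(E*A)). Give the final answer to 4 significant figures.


A = 0.8200 * 0.01 = 0.00820 m^2
Stretch = 84.2490*1000 * 998.9360 / (23293.0900e6 * 0.00820) * 1000
Stretch = 440.6 mm


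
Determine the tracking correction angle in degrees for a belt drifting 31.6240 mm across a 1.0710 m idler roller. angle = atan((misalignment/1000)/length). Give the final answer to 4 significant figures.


misalign_m = 31.6240 / 1000 = 0.031624 m
angle = atan(0.031624 / 1.0710)
angle = 1.691 deg


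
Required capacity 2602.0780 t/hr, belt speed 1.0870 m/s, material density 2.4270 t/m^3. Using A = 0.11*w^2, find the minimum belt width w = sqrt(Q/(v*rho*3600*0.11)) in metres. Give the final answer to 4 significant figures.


A_req = 2602.0780 / (1.0870 * 2.4270 * 3600) = 0.27398 m^2
w = sqrt(0.27398 / 0.11)
w = 1.578 m


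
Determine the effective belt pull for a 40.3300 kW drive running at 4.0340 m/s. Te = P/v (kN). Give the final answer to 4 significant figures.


Te = P / v = 40.3300 / 4.0340
Te = 9.998 kN


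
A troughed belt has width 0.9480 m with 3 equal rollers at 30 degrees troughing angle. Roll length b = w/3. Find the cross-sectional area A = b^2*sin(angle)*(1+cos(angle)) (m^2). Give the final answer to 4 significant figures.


b = 0.9480/3 = 0.316 m
A = 0.316^2 * sin(30 deg) * (1 + cos(30 deg))
A = 0.09317 m^2


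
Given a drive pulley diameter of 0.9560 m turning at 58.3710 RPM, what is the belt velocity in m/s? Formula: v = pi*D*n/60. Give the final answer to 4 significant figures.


v = pi * 0.9560 * 58.3710 / 60
v = 2.922 m/s


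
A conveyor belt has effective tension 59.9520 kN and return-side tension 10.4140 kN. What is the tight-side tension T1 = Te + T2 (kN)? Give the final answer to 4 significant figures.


T1 = Te + T2 = 59.9520 + 10.4140
T1 = 70.37 kN


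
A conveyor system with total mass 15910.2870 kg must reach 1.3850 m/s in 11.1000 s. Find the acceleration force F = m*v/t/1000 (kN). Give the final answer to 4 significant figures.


F = 15910.2870 * 1.3850 / 11.1000 / 1000
F = 1.985 kN


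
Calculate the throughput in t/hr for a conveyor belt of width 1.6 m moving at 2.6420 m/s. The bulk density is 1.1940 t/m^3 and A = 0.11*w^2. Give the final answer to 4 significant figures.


A = 0.11 * 1.6^2 = 0.2816 m^2
C = 0.2816 * 2.6420 * 1.1940 * 3600
C = 3198 t/hr


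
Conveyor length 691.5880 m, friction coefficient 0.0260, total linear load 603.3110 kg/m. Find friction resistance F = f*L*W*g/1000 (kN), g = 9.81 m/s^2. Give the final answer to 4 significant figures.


F = 0.0260 * 691.5880 * 603.3110 * 9.81 / 1000
F = 106.4 kN


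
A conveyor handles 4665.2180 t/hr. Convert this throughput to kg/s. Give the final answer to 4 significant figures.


m_dot = 4665.2180 * 1000 / 3600
m_dot = 1296 kg/s


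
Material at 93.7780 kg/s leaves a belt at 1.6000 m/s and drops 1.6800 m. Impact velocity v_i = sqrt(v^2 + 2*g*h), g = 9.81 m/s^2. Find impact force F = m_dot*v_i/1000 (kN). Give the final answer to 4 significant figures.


v_i = sqrt(1.6000^2 + 2*9.81*1.6800) = 5.96 m/s
F = 93.7780 * 5.96 / 1000
F = 0.5589 kN


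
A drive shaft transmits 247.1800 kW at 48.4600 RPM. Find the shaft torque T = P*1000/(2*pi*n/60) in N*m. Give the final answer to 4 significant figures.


omega = 2*pi*48.4600/60 = 5.07472 rad/s
T = 247.1800*1000 / 5.07472
T = 48710 N*m


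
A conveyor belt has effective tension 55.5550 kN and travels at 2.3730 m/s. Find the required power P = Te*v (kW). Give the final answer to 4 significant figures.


P = Te * v = 55.5550 * 2.3730
P = 131.8 kW


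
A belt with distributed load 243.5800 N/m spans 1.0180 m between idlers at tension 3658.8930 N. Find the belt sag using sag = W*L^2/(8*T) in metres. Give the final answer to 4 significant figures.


sag = 243.5800 * 1.0180^2 / (8 * 3658.8930)
sag = 0.008624 m


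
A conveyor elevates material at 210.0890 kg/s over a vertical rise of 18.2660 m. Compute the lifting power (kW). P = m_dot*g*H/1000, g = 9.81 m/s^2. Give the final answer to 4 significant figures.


P = 210.0890 * 9.81 * 18.2660 / 1000
P = 37.65 kW


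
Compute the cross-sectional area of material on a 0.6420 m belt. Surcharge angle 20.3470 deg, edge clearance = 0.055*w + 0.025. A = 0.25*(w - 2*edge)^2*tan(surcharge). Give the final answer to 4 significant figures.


edge = 0.055*0.6420 + 0.025 = 0.06031 m
ew = 0.6420 - 2*0.06031 = 0.52138 m
A = 0.25 * 0.52138^2 * tan(20.3470 deg)
A = 0.02520 m^2


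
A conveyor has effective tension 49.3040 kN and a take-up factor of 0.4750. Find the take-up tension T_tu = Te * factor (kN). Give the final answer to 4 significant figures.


T_tu = 49.3040 * 0.4750
T_tu = 23.42 kN


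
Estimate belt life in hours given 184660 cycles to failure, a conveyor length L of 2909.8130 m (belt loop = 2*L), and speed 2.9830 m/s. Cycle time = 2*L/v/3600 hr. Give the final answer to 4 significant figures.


cycle_time = 2 * 2909.8130 / 2.9830 / 3600 = 0.541925 hr
life = 184660 * 0.541925 = 100100 hours


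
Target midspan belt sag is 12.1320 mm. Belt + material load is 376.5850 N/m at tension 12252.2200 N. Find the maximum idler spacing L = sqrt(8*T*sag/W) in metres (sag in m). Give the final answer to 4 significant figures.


sag = 12.1320/1000 = 0.012132 m
L = sqrt(8 * 12252.2200 * 0.012132 / 376.5850)
L = 1.777 m


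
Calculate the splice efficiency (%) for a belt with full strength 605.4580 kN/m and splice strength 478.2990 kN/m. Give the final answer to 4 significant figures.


Eff = 478.2990 / 605.4580 * 100
Eff = 79.00 %


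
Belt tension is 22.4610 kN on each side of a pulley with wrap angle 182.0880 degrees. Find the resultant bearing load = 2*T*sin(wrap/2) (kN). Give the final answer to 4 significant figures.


F = 2 * 22.4610 * sin(182.0880/2 deg)
F = 44.91 kN


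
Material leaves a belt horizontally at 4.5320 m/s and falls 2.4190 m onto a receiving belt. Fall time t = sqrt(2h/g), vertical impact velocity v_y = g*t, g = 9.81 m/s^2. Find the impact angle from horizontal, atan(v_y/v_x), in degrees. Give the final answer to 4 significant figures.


t = sqrt(2*2.4190/9.81) = 0.702261 s
v_y = 9.81 * 0.702261 = 6.88918 m/s
angle = atan(6.88918 / 4.5320) = 56.66 deg


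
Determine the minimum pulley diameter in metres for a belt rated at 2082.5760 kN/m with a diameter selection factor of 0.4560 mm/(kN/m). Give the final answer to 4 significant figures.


D = 2082.5760 * 0.4560 / 1000
D = 0.9497 m


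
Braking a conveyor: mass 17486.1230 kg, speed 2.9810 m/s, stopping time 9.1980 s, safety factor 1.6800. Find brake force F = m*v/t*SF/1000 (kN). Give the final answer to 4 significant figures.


F = 17486.1230 * 2.9810 / 9.1980 * 1.6800 / 1000
F = 9.521 kN


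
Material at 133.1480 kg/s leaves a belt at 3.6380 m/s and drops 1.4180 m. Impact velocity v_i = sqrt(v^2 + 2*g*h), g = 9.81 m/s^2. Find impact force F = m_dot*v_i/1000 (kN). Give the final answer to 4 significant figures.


v_i = sqrt(3.6380^2 + 2*9.81*1.4180) = 6.40751 m/s
F = 133.1480 * 6.40751 / 1000
F = 0.8531 kN


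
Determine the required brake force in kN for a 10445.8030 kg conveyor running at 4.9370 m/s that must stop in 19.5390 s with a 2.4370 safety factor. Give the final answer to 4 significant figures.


F = 10445.8030 * 4.9370 / 19.5390 * 2.4370 / 1000
F = 6.432 kN


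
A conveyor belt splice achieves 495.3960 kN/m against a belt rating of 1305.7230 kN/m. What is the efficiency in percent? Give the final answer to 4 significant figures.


Eff = 495.3960 / 1305.7230 * 100
Eff = 37.94 %


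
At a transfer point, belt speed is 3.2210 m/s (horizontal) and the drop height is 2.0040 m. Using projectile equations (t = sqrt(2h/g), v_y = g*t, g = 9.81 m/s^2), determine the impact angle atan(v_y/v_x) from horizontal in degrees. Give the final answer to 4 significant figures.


t = sqrt(2*2.0040/9.81) = 0.639189 s
v_y = 9.81 * 0.639189 = 6.27044 m/s
angle = atan(6.27044 / 3.2210) = 62.81 deg


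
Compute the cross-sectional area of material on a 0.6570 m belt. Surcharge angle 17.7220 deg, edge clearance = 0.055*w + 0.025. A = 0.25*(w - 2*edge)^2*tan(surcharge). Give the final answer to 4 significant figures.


edge = 0.055*0.6570 + 0.025 = 0.061135 m
ew = 0.6570 - 2*0.061135 = 0.53473 m
A = 0.25 * 0.53473^2 * tan(17.7220 deg)
A = 0.02284 m^2


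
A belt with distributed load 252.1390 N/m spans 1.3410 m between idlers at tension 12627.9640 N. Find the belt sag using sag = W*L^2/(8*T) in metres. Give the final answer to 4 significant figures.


sag = 252.1390 * 1.3410^2 / (8 * 12627.9640)
sag = 0.004488 m


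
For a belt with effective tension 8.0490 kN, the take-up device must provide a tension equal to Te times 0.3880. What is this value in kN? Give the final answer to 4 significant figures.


T_tu = 8.0490 * 0.3880
T_tu = 3.123 kN


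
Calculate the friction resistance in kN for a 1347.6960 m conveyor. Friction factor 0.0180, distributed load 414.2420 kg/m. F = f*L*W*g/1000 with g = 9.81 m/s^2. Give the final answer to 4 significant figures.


F = 0.0180 * 1347.6960 * 414.2420 * 9.81 / 1000
F = 98.58 kN


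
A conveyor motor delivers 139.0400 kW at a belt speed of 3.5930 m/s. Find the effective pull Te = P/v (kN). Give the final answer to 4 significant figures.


Te = P / v = 139.0400 / 3.5930
Te = 38.70 kN


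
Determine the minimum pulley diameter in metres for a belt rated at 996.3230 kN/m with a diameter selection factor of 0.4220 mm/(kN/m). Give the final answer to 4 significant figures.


D = 996.3230 * 0.4220 / 1000
D = 0.4204 m


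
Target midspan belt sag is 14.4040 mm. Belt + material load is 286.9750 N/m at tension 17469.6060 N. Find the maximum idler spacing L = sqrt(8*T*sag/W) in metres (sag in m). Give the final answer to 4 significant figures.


sag = 14.4040/1000 = 0.014404 m
L = sqrt(8 * 17469.6060 * 0.014404 / 286.9750)
L = 2.649 m


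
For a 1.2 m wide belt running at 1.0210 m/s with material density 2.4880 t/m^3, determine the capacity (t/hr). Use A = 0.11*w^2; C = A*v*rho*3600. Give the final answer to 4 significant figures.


A = 0.11 * 1.2^2 = 0.1584 m^2
C = 0.1584 * 1.0210 * 2.4880 * 3600
C = 1449 t/hr


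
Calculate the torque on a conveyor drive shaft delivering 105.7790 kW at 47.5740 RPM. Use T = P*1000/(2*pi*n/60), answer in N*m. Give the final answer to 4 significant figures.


omega = 2*pi*47.5740/60 = 4.98194 rad/s
T = 105.7790*1000 / 4.98194
T = 21230 N*m


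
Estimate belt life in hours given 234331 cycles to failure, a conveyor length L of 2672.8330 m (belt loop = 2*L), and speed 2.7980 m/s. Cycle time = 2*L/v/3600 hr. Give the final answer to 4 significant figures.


cycle_time = 2 * 2672.8330 / 2.7980 / 3600 = 0.530703 hr
life = 234331 * 0.530703 = 124400 hours


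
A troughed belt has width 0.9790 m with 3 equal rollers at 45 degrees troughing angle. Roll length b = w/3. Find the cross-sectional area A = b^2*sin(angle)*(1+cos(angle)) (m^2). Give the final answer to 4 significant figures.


b = 0.9790/3 = 0.326333 m
A = 0.326333^2 * sin(45 deg) * (1 + cos(45 deg))
A = 0.1285 m^2


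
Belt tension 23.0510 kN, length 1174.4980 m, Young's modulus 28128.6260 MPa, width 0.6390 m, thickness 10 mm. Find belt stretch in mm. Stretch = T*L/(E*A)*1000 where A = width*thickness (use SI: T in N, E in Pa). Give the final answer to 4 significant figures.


A = 0.6390 * 0.01 = 0.00639 m^2
Stretch = 23.0510*1000 * 1174.4980 / (28128.6260e6 * 0.00639) * 1000
Stretch = 150.6 mm


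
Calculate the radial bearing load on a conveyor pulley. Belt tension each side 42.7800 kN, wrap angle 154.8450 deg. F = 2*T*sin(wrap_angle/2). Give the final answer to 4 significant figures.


F = 2 * 42.7800 * sin(154.8450/2 deg)
F = 83.51 kN


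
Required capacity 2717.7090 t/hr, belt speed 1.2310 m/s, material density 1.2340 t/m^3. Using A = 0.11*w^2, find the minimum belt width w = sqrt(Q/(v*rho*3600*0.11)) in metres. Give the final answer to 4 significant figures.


A_req = 2717.7090 / (1.2310 * 1.2340 * 3600) = 0.496967 m^2
w = sqrt(0.496967 / 0.11)
w = 2.126 m


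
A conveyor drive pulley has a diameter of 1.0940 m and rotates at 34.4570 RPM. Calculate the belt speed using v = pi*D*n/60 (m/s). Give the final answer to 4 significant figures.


v = pi * 1.0940 * 34.4570 / 60
v = 1.974 m/s


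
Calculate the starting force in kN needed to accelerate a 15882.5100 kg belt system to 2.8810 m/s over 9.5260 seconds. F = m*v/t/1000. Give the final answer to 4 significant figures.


F = 15882.5100 * 2.8810 / 9.5260 / 1000
F = 4.803 kN


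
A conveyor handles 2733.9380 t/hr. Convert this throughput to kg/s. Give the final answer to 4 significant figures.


m_dot = 2733.9380 * 1000 / 3600
m_dot = 759.4 kg/s


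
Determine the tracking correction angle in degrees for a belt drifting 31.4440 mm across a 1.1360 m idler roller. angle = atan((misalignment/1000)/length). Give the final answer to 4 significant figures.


misalign_m = 31.4440 / 1000 = 0.031444 m
angle = atan(0.031444 / 1.1360)
angle = 1.586 deg


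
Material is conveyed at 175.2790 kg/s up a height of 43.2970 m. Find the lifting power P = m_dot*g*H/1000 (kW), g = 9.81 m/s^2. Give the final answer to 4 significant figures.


P = 175.2790 * 9.81 * 43.2970 / 1000
P = 74.45 kW


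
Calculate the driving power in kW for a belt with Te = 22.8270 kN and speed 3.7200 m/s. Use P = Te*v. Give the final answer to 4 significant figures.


P = Te * v = 22.8270 * 3.7200
P = 84.92 kW


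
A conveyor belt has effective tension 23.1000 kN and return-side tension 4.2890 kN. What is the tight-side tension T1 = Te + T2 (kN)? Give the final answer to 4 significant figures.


T1 = Te + T2 = 23.1000 + 4.2890
T1 = 27.39 kN


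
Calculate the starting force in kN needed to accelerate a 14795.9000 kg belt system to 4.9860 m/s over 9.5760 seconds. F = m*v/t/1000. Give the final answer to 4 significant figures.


F = 14795.9000 * 4.9860 / 9.5760 / 1000
F = 7.704 kN


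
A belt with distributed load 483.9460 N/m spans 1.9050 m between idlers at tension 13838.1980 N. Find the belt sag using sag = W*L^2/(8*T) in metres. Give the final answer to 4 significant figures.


sag = 483.9460 * 1.9050^2 / (8 * 13838.1980)
sag = 0.01586 m


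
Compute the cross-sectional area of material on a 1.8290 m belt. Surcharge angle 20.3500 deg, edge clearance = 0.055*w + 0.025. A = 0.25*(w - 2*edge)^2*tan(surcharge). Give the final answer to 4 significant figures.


edge = 0.055*1.8290 + 0.025 = 0.125595 m
ew = 1.8290 - 2*0.125595 = 1.57781 m
A = 0.25 * 1.57781^2 * tan(20.3500 deg)
A = 0.2308 m^2


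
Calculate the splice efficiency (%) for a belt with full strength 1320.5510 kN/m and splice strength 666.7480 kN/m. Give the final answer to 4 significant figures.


Eff = 666.7480 / 1320.5510 * 100
Eff = 50.49 %


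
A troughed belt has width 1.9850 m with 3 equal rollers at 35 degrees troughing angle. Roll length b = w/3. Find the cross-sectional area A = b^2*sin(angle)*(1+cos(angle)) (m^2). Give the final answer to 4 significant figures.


b = 1.9850/3 = 0.661667 m
A = 0.661667^2 * sin(35 deg) * (1 + cos(35 deg))
A = 0.4568 m^2


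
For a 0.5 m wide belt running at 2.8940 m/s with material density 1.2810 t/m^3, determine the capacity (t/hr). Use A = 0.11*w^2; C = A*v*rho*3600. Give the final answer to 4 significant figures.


A = 0.11 * 0.5^2 = 0.0275 m^2
C = 0.0275 * 2.8940 * 1.2810 * 3600
C = 367.0 t/hr


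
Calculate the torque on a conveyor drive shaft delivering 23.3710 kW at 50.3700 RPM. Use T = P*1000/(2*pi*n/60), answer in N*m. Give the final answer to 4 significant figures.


omega = 2*pi*50.3700/60 = 5.27473 rad/s
T = 23.3710*1000 / 5.27473
T = 4431 N*m


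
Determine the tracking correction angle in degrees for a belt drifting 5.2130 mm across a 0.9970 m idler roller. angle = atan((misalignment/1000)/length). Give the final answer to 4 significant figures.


misalign_m = 5.2130 / 1000 = 0.005213 m
angle = atan(0.005213 / 0.9970)
angle = 0.2996 deg


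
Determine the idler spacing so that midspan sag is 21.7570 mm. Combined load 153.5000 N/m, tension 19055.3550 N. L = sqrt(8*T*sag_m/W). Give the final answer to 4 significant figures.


sag = 21.7570/1000 = 0.021757 m
L = sqrt(8 * 19055.3550 * 0.021757 / 153.5000)
L = 4.648 m


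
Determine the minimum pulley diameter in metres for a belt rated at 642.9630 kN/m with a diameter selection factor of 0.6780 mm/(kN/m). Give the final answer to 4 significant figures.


D = 642.9630 * 0.6780 / 1000
D = 0.4359 m


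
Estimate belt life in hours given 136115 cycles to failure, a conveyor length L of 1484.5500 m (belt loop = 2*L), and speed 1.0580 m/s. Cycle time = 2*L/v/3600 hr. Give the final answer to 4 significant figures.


cycle_time = 2 * 1484.5500 / 1.0580 / 3600 = 0.779537 hr
life = 136115 * 0.779537 = 106100 hours


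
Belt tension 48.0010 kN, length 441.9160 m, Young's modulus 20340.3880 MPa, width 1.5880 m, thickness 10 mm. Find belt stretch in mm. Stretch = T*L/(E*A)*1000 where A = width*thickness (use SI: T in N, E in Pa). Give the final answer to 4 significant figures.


A = 1.5880 * 0.01 = 0.01588 m^2
Stretch = 48.0010*1000 * 441.9160 / (20340.3880e6 * 0.01588) * 1000
Stretch = 65.67 mm


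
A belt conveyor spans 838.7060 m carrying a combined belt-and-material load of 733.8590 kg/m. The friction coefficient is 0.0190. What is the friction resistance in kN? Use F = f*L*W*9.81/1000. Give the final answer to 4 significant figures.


F = 0.0190 * 838.7060 * 733.8590 * 9.81 / 1000
F = 114.7 kN


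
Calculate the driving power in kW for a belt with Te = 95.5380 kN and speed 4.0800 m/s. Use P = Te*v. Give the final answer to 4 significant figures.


P = Te * v = 95.5380 * 4.0800
P = 389.8 kW


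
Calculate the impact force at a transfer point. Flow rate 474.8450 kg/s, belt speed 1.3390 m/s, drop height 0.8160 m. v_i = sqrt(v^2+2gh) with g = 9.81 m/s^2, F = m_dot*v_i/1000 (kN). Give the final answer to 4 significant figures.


v_i = sqrt(1.3390^2 + 2*9.81*0.8160) = 4.21934 m/s
F = 474.8450 * 4.21934 / 1000
F = 2.004 kN


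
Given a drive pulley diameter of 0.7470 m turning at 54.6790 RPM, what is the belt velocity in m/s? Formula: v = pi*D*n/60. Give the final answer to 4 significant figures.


v = pi * 0.7470 * 54.6790 / 60
v = 2.139 m/s


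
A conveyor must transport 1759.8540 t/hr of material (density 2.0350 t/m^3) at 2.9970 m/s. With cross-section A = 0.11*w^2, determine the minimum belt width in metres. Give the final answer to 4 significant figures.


A_req = 1759.8540 / (2.9970 * 2.0350 * 3600) = 0.0801536 m^2
w = sqrt(0.0801536 / 0.11)
w = 0.8536 m


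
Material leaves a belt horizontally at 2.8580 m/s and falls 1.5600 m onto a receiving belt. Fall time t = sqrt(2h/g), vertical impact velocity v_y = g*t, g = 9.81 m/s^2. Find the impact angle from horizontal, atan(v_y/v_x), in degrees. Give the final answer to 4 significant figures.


t = sqrt(2*1.5600/9.81) = 0.563953 s
v_y = 9.81 * 0.563953 = 5.53238 m/s
angle = atan(5.53238 / 2.8580) = 62.68 deg


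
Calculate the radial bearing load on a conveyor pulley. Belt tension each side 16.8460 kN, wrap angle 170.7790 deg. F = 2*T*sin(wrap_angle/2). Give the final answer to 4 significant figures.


F = 2 * 16.8460 * sin(170.7790/2 deg)
F = 33.58 kN


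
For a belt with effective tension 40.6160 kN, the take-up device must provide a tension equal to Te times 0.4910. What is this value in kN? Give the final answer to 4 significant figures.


T_tu = 40.6160 * 0.4910
T_tu = 19.94 kN


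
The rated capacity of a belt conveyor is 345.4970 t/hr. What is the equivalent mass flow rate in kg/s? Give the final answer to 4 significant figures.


m_dot = 345.4970 * 1000 / 3600
m_dot = 95.97 kg/s


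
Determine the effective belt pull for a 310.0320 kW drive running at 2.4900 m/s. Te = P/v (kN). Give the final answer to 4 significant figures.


Te = P / v = 310.0320 / 2.4900
Te = 124.5 kN


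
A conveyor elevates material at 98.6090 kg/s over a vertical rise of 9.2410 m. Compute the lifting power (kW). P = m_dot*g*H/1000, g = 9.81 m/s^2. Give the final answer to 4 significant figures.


P = 98.6090 * 9.81 * 9.2410 / 1000
P = 8.939 kW


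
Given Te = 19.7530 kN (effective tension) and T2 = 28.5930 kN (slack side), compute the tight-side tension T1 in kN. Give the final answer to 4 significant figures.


T1 = Te + T2 = 19.7530 + 28.5930
T1 = 48.35 kN


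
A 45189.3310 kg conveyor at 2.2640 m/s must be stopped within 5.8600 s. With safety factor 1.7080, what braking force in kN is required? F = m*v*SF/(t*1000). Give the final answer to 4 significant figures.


F = 45189.3310 * 2.2640 / 5.8600 * 1.7080 / 1000
F = 29.82 kN


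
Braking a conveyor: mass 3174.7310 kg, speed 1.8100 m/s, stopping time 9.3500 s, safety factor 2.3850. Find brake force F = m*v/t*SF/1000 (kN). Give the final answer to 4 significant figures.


F = 3174.7310 * 1.8100 / 9.3500 * 2.3850 / 1000
F = 1.466 kN


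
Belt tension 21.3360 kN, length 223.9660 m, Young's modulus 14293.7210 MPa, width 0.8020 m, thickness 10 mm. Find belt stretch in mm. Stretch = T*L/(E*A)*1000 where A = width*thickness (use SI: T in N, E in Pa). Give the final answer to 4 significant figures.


A = 0.8020 * 0.01 = 0.00802 m^2
Stretch = 21.3360*1000 * 223.9660 / (14293.7210e6 * 0.00802) * 1000
Stretch = 41.68 mm


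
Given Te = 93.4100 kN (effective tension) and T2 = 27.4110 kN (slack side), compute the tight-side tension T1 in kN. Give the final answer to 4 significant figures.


T1 = Te + T2 = 93.4100 + 27.4110
T1 = 120.8 kN


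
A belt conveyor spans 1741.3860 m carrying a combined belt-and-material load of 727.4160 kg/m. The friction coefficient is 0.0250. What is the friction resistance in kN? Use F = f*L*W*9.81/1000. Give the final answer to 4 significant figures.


F = 0.0250 * 1741.3860 * 727.4160 * 9.81 / 1000
F = 310.7 kN


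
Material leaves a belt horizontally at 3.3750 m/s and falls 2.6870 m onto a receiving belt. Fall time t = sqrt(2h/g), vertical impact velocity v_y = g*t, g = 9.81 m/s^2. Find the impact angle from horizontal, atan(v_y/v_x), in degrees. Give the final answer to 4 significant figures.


t = sqrt(2*2.6870/9.81) = 0.740141 s
v_y = 9.81 * 0.740141 = 7.26078 m/s
angle = atan(7.26078 / 3.3750) = 65.07 deg


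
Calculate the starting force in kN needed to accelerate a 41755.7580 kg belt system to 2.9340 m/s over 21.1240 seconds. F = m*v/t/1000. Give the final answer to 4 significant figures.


F = 41755.7580 * 2.9340 / 21.1240 / 1000
F = 5.800 kN


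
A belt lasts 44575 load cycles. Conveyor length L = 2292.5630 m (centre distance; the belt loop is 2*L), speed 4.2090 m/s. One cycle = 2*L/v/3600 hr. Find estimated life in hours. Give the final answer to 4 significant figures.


cycle_time = 2 * 2292.5630 / 4.2090 / 3600 = 0.302601 hr
life = 44575 * 0.302601 = 13490 hours


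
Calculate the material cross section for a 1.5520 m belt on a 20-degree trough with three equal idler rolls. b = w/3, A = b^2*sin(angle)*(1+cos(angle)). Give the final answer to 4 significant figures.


b = 1.5520/3 = 0.517333 m
A = 0.517333^2 * sin(20 deg) * (1 + cos(20 deg))
A = 0.1776 m^2


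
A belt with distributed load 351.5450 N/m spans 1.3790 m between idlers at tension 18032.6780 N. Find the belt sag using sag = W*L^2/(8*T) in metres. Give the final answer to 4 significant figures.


sag = 351.5450 * 1.3790^2 / (8 * 18032.6780)
sag = 0.004634 m


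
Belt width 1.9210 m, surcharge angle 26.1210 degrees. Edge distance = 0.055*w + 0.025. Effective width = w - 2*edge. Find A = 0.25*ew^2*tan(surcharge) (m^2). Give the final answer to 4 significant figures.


edge = 0.055*1.9210 + 0.025 = 0.130655 m
ew = 1.9210 - 2*0.130655 = 1.65969 m
A = 0.25 * 1.65969^2 * tan(26.1210 deg)
A = 0.3377 m^2


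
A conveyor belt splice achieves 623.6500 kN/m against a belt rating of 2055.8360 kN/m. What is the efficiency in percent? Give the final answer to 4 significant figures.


Eff = 623.6500 / 2055.8360 * 100
Eff = 30.34 %


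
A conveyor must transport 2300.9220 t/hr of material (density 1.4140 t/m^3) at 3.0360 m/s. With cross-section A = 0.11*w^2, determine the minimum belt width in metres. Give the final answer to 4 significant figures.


A_req = 2300.9220 / (3.0360 * 1.4140 * 3600) = 0.148884 m^2
w = sqrt(0.148884 / 0.11)
w = 1.163 m


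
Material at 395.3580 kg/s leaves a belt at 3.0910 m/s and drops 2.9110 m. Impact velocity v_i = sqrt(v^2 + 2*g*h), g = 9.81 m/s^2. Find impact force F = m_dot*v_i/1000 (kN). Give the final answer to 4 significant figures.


v_i = sqrt(3.0910^2 + 2*9.81*2.9110) = 8.16505 m/s
F = 395.3580 * 8.16505 / 1000
F = 3.228 kN


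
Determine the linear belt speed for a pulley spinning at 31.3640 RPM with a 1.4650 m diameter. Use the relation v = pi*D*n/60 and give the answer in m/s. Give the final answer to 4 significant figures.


v = pi * 1.4650 * 31.3640 / 60
v = 2.406 m/s


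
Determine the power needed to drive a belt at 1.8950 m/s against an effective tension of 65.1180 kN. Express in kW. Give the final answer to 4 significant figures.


P = Te * v = 65.1180 * 1.8950
P = 123.4 kW


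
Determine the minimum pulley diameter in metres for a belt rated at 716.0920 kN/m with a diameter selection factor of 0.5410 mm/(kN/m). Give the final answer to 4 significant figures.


D = 716.0920 * 0.5410 / 1000
D = 0.3874 m


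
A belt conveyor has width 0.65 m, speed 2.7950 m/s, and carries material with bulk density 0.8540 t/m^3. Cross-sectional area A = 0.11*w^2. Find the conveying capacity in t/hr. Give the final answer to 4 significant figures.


A = 0.11 * 0.65^2 = 0.046475 m^2
C = 0.046475 * 2.7950 * 0.8540 * 3600
C = 399.4 t/hr


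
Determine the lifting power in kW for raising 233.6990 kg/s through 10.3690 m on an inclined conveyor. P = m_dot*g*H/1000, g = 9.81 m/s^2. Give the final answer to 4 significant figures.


P = 233.6990 * 9.81 * 10.3690 / 1000
P = 23.77 kW


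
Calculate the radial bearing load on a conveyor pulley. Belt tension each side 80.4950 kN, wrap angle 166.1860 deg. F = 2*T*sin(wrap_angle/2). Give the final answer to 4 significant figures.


F = 2 * 80.4950 * sin(166.1860/2 deg)
F = 159.8 kN


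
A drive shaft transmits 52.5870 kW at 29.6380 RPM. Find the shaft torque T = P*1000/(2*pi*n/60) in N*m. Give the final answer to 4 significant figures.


omega = 2*pi*29.6380/60 = 3.10368 rad/s
T = 52.5870*1000 / 3.10368
T = 16940 N*m


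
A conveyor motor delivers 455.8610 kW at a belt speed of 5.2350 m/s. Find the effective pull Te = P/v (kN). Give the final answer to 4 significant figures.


Te = P / v = 455.8610 / 5.2350
Te = 87.08 kN


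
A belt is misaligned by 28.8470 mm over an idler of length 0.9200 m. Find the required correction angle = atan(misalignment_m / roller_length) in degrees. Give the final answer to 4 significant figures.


misalign_m = 28.8470 / 1000 = 0.028847 m
angle = atan(0.028847 / 0.9200)
angle = 1.796 deg


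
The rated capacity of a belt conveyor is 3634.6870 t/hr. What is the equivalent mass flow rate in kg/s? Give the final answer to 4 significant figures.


m_dot = 3634.6870 * 1000 / 3600
m_dot = 1010 kg/s


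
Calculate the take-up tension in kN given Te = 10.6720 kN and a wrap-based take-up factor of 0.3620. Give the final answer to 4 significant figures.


T_tu = 10.6720 * 0.3620
T_tu = 3.863 kN


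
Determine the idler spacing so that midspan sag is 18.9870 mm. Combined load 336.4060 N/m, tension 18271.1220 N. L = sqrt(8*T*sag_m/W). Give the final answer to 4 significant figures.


sag = 18.9870/1000 = 0.018987 m
L = sqrt(8 * 18271.1220 * 0.018987 / 336.4060)
L = 2.872 m


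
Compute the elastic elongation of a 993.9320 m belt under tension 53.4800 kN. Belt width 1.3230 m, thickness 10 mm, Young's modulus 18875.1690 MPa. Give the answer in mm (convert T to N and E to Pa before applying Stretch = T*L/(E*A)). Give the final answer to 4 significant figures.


A = 1.3230 * 0.01 = 0.01323 m^2
Stretch = 53.4800*1000 * 993.9320 / (18875.1690e6 * 0.01323) * 1000
Stretch = 212.9 mm


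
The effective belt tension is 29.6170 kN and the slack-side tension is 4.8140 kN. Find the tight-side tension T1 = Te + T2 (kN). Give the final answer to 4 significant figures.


T1 = Te + T2 = 29.6170 + 4.8140
T1 = 34.43 kN


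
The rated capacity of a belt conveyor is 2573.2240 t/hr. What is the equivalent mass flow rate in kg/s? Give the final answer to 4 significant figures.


m_dot = 2573.2240 * 1000 / 3600
m_dot = 714.8 kg/s


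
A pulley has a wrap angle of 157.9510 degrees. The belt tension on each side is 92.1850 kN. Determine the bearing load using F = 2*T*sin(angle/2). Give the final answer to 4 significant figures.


F = 2 * 92.1850 * sin(157.9510/2 deg)
F = 181.0 kN


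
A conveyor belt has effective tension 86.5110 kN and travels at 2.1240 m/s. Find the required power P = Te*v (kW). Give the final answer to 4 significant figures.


P = Te * v = 86.5110 * 2.1240
P = 183.7 kW


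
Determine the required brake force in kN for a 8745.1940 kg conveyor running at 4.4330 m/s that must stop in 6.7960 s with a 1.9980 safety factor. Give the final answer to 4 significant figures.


F = 8745.1940 * 4.4330 / 6.7960 * 1.9980 / 1000
F = 11.40 kN


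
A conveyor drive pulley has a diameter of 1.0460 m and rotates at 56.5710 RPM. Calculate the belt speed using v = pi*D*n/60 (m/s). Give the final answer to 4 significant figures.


v = pi * 1.0460 * 56.5710 / 60
v = 3.098 m/s


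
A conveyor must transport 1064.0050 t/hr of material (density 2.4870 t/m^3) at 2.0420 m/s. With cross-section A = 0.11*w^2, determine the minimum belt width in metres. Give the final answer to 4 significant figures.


A_req = 1064.0050 / (2.0420 * 2.4870 * 3600) = 0.0581982 m^2
w = sqrt(0.0581982 / 0.11)
w = 0.7274 m


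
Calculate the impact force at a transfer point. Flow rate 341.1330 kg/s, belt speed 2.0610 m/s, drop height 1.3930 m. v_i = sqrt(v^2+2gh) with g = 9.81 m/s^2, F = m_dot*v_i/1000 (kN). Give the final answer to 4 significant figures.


v_i = sqrt(2.0610^2 + 2*9.81*1.3930) = 5.61946 m/s
F = 341.1330 * 5.61946 / 1000
F = 1.917 kN


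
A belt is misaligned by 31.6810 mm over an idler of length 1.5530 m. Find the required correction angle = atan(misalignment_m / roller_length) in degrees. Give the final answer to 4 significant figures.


misalign_m = 31.6810 / 1000 = 0.031681 m
angle = atan(0.031681 / 1.5530)
angle = 1.169 deg


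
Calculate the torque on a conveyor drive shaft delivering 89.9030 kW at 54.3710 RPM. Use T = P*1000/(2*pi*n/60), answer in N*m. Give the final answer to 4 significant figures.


omega = 2*pi*54.3710/60 = 5.69372 rad/s
T = 89.9030*1000 / 5.69372
T = 15790 N*m


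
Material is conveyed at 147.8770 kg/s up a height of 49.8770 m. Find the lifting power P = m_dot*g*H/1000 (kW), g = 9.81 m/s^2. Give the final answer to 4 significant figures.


P = 147.8770 * 9.81 * 49.8770 / 1000
P = 72.36 kW


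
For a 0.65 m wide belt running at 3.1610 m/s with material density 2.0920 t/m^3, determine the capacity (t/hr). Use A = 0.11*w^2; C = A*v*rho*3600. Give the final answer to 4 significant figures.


A = 0.11 * 0.65^2 = 0.046475 m^2
C = 0.046475 * 3.1610 * 2.0920 * 3600
C = 1106 t/hr


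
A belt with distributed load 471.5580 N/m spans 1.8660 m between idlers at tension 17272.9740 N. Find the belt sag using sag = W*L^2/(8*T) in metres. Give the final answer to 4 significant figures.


sag = 471.5580 * 1.8660^2 / (8 * 17272.9740)
sag = 0.01188 m


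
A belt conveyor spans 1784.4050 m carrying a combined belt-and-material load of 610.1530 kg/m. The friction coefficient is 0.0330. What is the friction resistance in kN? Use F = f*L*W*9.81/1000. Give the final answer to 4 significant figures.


F = 0.0330 * 1784.4050 * 610.1530 * 9.81 / 1000
F = 352.5 kN


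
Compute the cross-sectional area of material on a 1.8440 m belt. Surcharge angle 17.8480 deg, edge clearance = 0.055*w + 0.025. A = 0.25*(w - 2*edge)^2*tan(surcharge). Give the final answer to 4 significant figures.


edge = 0.055*1.8440 + 0.025 = 0.12642 m
ew = 1.8440 - 2*0.12642 = 1.59116 m
A = 0.25 * 1.59116^2 * tan(17.8480 deg)
A = 0.2038 m^2


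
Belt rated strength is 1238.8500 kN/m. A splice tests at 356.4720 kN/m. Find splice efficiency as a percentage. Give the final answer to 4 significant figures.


Eff = 356.4720 / 1238.8500 * 100
Eff = 28.77 %


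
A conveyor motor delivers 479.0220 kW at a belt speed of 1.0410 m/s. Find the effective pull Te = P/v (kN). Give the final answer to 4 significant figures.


Te = P / v = 479.0220 / 1.0410
Te = 460.2 kN


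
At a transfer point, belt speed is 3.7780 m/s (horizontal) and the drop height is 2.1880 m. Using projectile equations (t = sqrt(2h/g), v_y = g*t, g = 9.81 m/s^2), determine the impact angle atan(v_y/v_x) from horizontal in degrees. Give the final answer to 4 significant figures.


t = sqrt(2*2.1880/9.81) = 0.667889 s
v_y = 9.81 * 0.667889 = 6.55199 m/s
angle = atan(6.55199 / 3.7780) = 60.03 deg
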